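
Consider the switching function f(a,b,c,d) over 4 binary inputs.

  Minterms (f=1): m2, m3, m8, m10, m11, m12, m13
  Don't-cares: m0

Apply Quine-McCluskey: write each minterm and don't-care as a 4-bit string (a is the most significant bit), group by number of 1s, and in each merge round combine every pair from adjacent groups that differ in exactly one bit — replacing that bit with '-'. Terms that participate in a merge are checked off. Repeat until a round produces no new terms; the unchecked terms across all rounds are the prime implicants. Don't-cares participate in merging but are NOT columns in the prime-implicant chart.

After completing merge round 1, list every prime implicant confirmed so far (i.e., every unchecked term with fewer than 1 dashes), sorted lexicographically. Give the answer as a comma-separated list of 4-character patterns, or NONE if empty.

NONE

Round 0: 0000✓ 0010✓ 0011✓ 1000✓ 1010✓ 1011✓ 1100✓ 1101✓
Round 1: -000✓ -010✓ -011✓ 00-0✓ 001-✓ 1-00 10-0✓ 101-✓ 110-
Round 2: -0-0 -01-
PIs = {-0-0, -01-, 1-00, 110-}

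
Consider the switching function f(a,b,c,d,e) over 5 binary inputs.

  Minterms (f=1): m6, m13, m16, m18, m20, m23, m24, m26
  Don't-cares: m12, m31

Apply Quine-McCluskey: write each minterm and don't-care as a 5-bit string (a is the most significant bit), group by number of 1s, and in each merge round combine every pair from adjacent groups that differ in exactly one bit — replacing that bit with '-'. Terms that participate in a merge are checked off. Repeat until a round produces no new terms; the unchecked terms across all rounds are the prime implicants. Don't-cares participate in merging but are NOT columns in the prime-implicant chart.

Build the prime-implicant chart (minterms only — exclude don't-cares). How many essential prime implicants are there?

5

size-2^0 implicants → 00110  01100(✓)  01101(✓)  10000(✓)  10010(✓)  10100(✓)  10111(✓)  11000(✓)  11010(✓)  11111(✓)
size-2^1 implicants → 0110-  1-000(✓)  1-010(✓)  1-111  10-00  100-0(✓)  110-0(✓)
size-2^2 implicants → 1-0-0
Unchecked terms (primes): 00110, 0110-, 1-0-0, 1-111, 10-00
Minterm coverage:
  m6 ⊆ 00110 [E]
  m13 ⊆ 0110- [E]
  m16 ⊆ 1-0-0,10-00
  m18 ⊆ 1-0-0 [E]
  m20 ⊆ 10-00 [E]
  m23 ⊆ 1-111 [E]
  m24 ⊆ 1-0-0 [E]
  m26 ⊆ 1-0-0 [E]
E = {00110, 0110-, 1-0-0, 1-111, 10-00}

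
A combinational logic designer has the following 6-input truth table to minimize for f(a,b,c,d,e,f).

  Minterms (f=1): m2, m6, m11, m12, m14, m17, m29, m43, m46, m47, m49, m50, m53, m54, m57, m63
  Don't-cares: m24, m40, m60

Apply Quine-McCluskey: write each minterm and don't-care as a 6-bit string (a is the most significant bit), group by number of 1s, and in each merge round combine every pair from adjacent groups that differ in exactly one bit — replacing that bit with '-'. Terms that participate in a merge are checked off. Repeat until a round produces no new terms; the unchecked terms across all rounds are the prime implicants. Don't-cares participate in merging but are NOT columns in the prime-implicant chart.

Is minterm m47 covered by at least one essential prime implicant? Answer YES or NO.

size-2^0 implicants → 000010(✓)  000110(✓)  001011(✓)  001100(✓)  001110(✓)  010001(✓)  011000  011101  101000  101011(✓)  101110(✓)  101111(✓)  110001(✓)  110010(✓)  110101(✓)  110110(✓)  111001(✓)  111100  111111(✓)
size-2^1 implicants → -01011  -01110  -10001  00-110  000-10  0011-0  1-1111  101-11  10111-  11-001  110-01  110-10
Unchecked terms (primes): -01011, -01110, -10001, 00-110, 000-10, 0011-0, 011000, 011101, 1-1111, 101-11, 101000, 10111-, 11-001, 110-01, 110-10, 111100
Minterm coverage:
  m2 ⊆ 000-10 [E]
  m6 ⊆ 00-110,000-10
  m11 ⊆ -01011 [E]
  m12 ⊆ 0011-0 [E]
  m14 ⊆ -01110,00-110,0011-0
  m17 ⊆ -10001 [E]
  m29 ⊆ 011101 [E]
  m43 ⊆ -01011,101-11
  m46 ⊆ -01110,10111-
  m47 ⊆ 1-1111,101-11,10111-
  m49 ⊆ -10001,11-001,110-01
  m50 ⊆ 110-10 [E]
  m53 ⊆ 110-01 [E]
  m54 ⊆ 110-10 [E]
  m57 ⊆ 11-001 [E]
  m63 ⊆ 1-1111 [E]
E = {-01011, -10001, 000-10, 0011-0, 011101, 1-1111, 11-001, 110-01, 110-10}

YES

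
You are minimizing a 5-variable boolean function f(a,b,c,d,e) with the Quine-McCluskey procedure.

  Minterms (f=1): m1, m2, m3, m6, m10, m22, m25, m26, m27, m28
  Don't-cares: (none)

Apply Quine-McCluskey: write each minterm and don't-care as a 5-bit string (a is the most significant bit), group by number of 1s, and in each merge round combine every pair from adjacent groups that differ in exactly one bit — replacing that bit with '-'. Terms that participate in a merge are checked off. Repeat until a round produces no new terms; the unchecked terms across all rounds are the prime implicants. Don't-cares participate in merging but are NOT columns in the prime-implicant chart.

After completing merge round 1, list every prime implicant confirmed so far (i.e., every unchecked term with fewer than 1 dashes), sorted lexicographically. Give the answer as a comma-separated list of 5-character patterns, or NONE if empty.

11100

[col 0] 00001*, 00010*, 00011*, 00110*, 01010*, 10110*, 11001*, 11010*, 11011*, 11100
[col 1] -0110, -1010, 0-010, 00-10, 000-1, 0001-, 110-1, 1101-
Prime implicants: -0110, -1010, 0-010, 00-10, 000-1, 0001-, 110-1, 1101-, 11100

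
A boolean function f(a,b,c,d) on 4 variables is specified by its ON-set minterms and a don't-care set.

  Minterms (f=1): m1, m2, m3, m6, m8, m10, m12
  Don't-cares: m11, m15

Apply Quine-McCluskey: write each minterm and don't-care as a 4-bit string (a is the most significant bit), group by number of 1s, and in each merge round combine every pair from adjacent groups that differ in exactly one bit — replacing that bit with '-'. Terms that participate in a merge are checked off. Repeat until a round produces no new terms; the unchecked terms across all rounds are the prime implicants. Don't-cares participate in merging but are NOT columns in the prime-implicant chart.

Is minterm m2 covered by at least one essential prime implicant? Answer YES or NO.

[col 0] 0001*, 0010*, 0011*, 0110*, 1000*, 1010*, 1011*, 1100*, 1111*
[col 1] -010*, -011*, 0-10, 00-1, 001-*, 1-00, 1-11, 10-0, 101-*
[col 2] -01-
Prime implicants: -01-, 0-10, 00-1, 1-00, 1-11, 10-0
PI chart (minterm → PIs covering it):
  1 | 00-1  (sole → essential)
  2 | -01-,0-10
  3 | -01-,00-1
  6 | 0-10  (sole → essential)
  8 | 1-00,10-0
  10 | -01-,10-0
  12 | 1-00  (sole → essential)
Essential prime implicants: 0-10, 00-1, 1-00

YES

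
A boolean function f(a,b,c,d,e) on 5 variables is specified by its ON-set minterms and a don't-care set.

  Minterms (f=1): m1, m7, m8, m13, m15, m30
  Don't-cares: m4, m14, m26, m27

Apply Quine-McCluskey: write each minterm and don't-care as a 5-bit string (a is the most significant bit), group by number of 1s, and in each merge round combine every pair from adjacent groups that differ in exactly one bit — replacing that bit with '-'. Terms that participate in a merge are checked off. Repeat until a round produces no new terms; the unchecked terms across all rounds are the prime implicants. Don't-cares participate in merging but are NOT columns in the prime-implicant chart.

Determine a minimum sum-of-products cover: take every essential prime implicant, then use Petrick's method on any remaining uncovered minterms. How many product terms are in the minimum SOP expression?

size-2^0 implicants → 00001  00100  00111(✓)  01000  01101(✓)  01110(✓)  01111(✓)  11010(✓)  11011(✓)  11110(✓)
size-2^1 implicants → -1110  0-111  011-1  0111-  11-10  1101-
Unchecked terms (primes): -1110, 0-111, 00001, 00100, 01000, 011-1, 0111-, 11-10, 1101-
Minterm coverage:
  m1 ⊆ 00001 [E]
  m7 ⊆ 0-111 [E]
  m8 ⊆ 01000 [E]
  m13 ⊆ 011-1 [E]
  m15 ⊆ 0-111,011-1,0111-
  m30 ⊆ -1110,11-10
E = {0-111, 00001, 01000, 011-1}
Petrick residual → -1110
Cover = bcde' + a'cde + a'b'c'd'e + a'bc'd'e' + a'bce  |cover|=5

5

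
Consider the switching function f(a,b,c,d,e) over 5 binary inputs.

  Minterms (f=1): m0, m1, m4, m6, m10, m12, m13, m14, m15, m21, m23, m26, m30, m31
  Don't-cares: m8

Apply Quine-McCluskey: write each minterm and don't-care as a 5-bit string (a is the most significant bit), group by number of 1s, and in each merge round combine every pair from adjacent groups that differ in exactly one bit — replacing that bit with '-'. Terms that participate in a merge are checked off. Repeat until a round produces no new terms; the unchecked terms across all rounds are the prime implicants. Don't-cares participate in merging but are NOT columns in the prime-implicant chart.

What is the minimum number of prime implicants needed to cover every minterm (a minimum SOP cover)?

6

Round 0: 00000✓ 00001✓ 00100✓ 00110✓ 01000✓ 01010✓ 01100✓ 01101✓ 01110✓ 01111✓ 10101✓ 10111✓ 11010✓ 11110✓ 11111✓
Round 1: -1010✓ -1110✓ -1111✓ 0-000✓ 0-100✓ 0-110✓ 00-00✓ 0000- 001-0✓ 01-00✓ 01-10✓ 010-0✓ 011-0✓ 011-1✓ 0110-✓ 0111-✓ 1-111 101-1 11-10✓ 1111-✓
Round 2: -1-10 -111- 0--00 0-1-0 01--0 011--
PIs = {-1-10, -111-, 0--00, 0-1-0, 0000-, 01--0, 011--, 1-111, 101-1}
Coverage chart:
  m0: 0--00,0000-
  m1: 0000- ←essential
  m4: 0--00,0-1-0
  m6: 0-1-0 ←essential
  m10: -1-10,01--0
  m12: 0--00,0-1-0,01--0,011--
  m13: 011-- ←essential
  m14: -1-10,-111-,0-1-0,01--0,011--
  m15: -111-,011--
  m21: 101-1 ←essential
  m23: 1-111,101-1
  m26: -1-10 ←essential
  m30: -1-10,-111-
  m31: -111-,1-111
Essential: -1-10, 0-1-0, 0000-, 011--, 101-1
Petrick residual → -111-
Min cover (6 terms): bde' + bcd + a'ce' + a'b'c'd' + a'bc + ab'ce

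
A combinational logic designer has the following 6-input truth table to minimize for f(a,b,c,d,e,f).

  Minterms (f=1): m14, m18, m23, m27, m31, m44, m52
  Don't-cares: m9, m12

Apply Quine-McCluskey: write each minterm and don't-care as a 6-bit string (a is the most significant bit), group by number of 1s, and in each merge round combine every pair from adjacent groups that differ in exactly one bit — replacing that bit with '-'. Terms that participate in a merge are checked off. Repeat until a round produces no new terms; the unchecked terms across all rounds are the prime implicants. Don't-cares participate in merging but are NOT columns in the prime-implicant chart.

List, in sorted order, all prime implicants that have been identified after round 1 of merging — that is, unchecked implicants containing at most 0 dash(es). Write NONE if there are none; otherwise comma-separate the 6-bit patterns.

001001, 010010, 110100

[col 0] 001001, 001100*, 001110*, 010010, 010111*, 011011*, 011111*, 101100*, 110100
[col 1] -01100, 0011-0, 01-111, 011-11
Prime implicants: -01100, 001001, 0011-0, 01-111, 010010, 011-11, 110100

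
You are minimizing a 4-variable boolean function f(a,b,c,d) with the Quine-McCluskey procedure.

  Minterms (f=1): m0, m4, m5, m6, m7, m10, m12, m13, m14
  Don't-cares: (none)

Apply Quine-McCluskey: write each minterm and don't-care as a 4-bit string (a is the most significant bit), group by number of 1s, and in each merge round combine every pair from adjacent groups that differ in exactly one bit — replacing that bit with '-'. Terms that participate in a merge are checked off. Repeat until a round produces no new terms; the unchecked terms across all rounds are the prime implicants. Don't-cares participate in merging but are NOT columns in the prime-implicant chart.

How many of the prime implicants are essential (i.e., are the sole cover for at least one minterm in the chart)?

size-2^0 implicants → 0000(✓)  0100(✓)  0101(✓)  0110(✓)  0111(✓)  1010(✓)  1100(✓)  1101(✓)  1110(✓)
size-2^1 implicants → -100(✓)  -101(✓)  -110(✓)  0-00  01-0(✓)  01-1(✓)  010-(✓)  011-(✓)  1-10  11-0(✓)  110-(✓)
size-2^2 implicants → -1-0  -10-  01--
Unchecked terms (primes): -1-0, -10-, 0-00, 01--, 1-10
Minterm coverage:
  m0 ⊆ 0-00 [E]
  m4 ⊆ -1-0,-10-,0-00,01--
  m5 ⊆ -10-,01--
  m6 ⊆ -1-0,01--
  m7 ⊆ 01-- [E]
  m10 ⊆ 1-10 [E]
  m12 ⊆ -1-0,-10-
  m13 ⊆ -10- [E]
  m14 ⊆ -1-0,1-10
E = {-10-, 0-00, 01--, 1-10}

4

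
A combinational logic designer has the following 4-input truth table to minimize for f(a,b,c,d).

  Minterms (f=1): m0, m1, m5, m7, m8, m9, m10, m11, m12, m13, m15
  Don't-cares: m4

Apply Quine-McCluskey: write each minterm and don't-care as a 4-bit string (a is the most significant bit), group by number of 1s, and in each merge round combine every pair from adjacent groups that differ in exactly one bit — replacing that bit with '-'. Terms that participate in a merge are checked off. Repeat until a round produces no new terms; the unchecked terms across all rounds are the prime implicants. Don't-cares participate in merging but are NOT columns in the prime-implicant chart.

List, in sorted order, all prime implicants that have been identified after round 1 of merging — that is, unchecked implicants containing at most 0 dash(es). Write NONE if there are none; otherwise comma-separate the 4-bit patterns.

Round 0: 0000✓ 0001✓ 0100✓ 0101✓ 0111✓ 1000✓ 1001✓ 1010✓ 1011✓ 1100✓ 1101✓ 1111✓
Round 1: -000✓ -001✓ -100✓ -101✓ -111✓ 0-00✓ 0-01✓ 000-✓ 01-1✓ 010-✓ 1-00✓ 1-01✓ 1-11✓ 10-0✓ 10-1✓ 100-✓ 101-✓ 11-1✓ 110-✓
Round 2: --00✓ --01✓ -00-✓ -1-1 -10-✓ 0-0-✓ 1--1 1-0-✓ 10--
Round 3: --0-
PIs = {--0-, -1-1, 1--1, 10--}

NONE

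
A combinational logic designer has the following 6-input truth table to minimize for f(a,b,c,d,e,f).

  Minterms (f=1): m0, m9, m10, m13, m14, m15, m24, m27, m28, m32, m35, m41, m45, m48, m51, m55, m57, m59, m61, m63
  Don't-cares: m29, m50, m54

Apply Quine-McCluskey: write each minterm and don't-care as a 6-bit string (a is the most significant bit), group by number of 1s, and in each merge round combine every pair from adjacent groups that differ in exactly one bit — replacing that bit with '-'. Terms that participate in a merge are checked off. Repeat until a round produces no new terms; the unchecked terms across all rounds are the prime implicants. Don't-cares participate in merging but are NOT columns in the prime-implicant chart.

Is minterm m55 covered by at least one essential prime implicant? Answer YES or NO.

NO

Round 0: 000000✓ 001001✓ 001010✓ 001101✓ 001110✓ 001111✓ 011000✓ 011011✓ 011100✓ 011101✓ 100000✓ 100011✓ 101001✓ 101101✓ 110000✓ 110010✓ 110011✓ 110110✓ 110111✓ 111001✓ 111011✓ 111101✓ 111111✓
Round 1: -00000 -01001✓ -01101✓ -11011 -11101✓ 0-1101✓ 001-01✓ 001-10 0011-1 00111- 011-00 01110- 1-0000 1-0011 1-1001✓ 1-1101✓ 101-01✓ 11-011✓ 11-111✓ 110-10✓ 110-11✓ 1100-0 11001-✓ 11011-✓ 111-01✓ 111-11✓ 1110-1✓ 1111-1✓
Round 2: --1101 -01-01 1-1-01 11--11 110-1- 111--1
PIs = {--1101, -00000, -01-01, -11011, 001-10, 0011-1, 00111-, 011-00, 01110-, 1-0000, 1-0011, 1-1-01, 11--11, 110-1-, 1100-0, 111--1}
Coverage chart:
  m0: -00000 ←essential
  m9: -01-01 ←essential
  m10: 001-10 ←essential
  m13: --1101,-01-01,0011-1
  m14: 001-10,00111-
  m15: 0011-1,00111-
  m24: 011-00 ←essential
  m27: -11011 ←essential
  m28: 011-00,01110-
  m32: -00000,1-0000
  m35: 1-0011 ←essential
  m41: -01-01,1-1-01
  m45: --1101,-01-01,1-1-01
  m48: 1-0000,1100-0
  m51: 1-0011,11--11,110-1-
  m55: 11--11,110-1-
  m57: 1-1-01,111--1
  m59: -11011,11--11,111--1
  m61: --1101,1-1-01,111--1
  m63: 11--11,111--1
Essential: -00000, -01-01, -11011, 001-10, 011-00, 1-0011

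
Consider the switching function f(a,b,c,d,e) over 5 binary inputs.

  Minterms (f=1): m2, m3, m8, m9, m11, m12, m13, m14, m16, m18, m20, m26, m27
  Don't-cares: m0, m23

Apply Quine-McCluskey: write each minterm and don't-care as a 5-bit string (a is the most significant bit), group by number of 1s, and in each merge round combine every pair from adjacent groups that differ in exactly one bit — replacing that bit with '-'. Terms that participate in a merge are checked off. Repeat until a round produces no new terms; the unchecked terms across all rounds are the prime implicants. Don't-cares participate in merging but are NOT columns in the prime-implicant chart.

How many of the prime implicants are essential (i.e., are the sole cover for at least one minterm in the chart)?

3

[col 0] 00000*, 00010*, 00011*, 01000*, 01001*, 01011*, 01100*, 01101*, 01110*, 10000*, 10010*, 10100*, 10111, 11010*, 11011*
[col 1] -0000*, -0010*, -1011, 0-000, 0-011, 000-0*, 0001-, 01-00*, 01-01*, 010-1, 0100-*, 011-0, 0110-*, 1-010, 10-00, 100-0*, 1101-
[col 2] -00-0, 01-0-
Prime implicants: -00-0, -1011, 0-000, 0-011, 0001-, 01-0-, 010-1, 011-0, 1-010, 10-00, 10111, 1101-
PI chart (minterm → PIs covering it):
  2 | -00-0,0001-
  3 | 0-011,0001-
  8 | 0-000,01-0-
  9 | 01-0-,010-1
  11 | -1011,0-011,010-1
  12 | 01-0-,011-0
  13 | 01-0-  (sole → essential)
  14 | 011-0  (sole → essential)
  16 | -00-0,10-00
  18 | -00-0,1-010
  20 | 10-00  (sole → essential)
  26 | 1-010,1101-
  27 | -1011,1101-
Essential prime implicants: 01-0-, 011-0, 10-00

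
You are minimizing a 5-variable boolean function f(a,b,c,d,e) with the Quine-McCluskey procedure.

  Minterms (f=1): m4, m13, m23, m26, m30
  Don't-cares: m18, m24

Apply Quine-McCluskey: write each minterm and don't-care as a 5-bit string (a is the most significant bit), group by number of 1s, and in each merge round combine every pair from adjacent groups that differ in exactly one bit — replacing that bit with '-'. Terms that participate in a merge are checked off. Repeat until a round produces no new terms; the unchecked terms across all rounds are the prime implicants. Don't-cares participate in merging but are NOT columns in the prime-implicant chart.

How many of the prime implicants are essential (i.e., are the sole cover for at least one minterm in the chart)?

4

Round 0: 00100 01101 10010✓ 10111 11000✓ 11010✓ 11110✓
Round 1: 1-010 11-10 110-0
PIs = {00100, 01101, 1-010, 10111, 11-10, 110-0}
Coverage chart:
  m4: 00100 ←essential
  m13: 01101 ←essential
  m23: 10111 ←essential
  m26: 1-010,11-10,110-0
  m30: 11-10 ←essential
Essential: 00100, 01101, 10111, 11-10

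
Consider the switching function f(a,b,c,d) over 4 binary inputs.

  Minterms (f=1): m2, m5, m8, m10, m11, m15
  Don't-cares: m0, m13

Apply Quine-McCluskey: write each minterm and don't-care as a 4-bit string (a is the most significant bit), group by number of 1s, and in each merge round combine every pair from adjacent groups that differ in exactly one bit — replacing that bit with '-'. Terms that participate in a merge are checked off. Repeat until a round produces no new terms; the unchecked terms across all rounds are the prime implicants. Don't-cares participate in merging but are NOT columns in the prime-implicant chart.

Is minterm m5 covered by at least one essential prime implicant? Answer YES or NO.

YES

Round 0: 0000✓ 0010✓ 0101✓ 1000✓ 1010✓ 1011✓ 1101✓ 1111✓
Round 1: -000✓ -010✓ -101 00-0✓ 1-11 10-0✓ 101- 11-1
Round 2: -0-0
PIs = {-0-0, -101, 1-11, 101-, 11-1}
Coverage chart:
  m2: -0-0 ←essential
  m5: -101 ←essential
  m8: -0-0 ←essential
  m10: -0-0,101-
  m11: 1-11,101-
  m15: 1-11,11-1
Essential: -0-0, -101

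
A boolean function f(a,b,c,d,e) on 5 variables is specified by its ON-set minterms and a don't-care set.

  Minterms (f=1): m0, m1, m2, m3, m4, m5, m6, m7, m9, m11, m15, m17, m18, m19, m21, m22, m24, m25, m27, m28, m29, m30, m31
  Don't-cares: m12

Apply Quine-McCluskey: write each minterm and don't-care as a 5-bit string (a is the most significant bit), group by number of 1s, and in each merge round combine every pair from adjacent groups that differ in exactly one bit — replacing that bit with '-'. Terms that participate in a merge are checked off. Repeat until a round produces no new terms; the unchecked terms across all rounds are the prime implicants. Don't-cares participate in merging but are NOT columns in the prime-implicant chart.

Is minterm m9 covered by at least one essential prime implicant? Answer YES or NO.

Round 0: 00000✓ 00001✓ 00010✓ 00011✓ 00100✓ 00101✓ 00110✓ 00111✓ 01001✓ 01011✓ 01100✓ 01111✓ 10001✓ 10010✓ 10011✓ 10101✓ 10110✓ 11000✓ 11001✓ 11011✓ 11100✓ 11101✓ 11110✓ 11111✓
Round 1: -0001✓ -0010✓ -0011✓ -0101✓ -0110✓ -1001✓ -1011✓ -1100 -1111✓ 0-001✓ 0-011✓ 0-100 0-111✓ 00-00✓ 00-01✓ 00-10✓ 00-11✓ 000-0✓ 000-1✓ 0000-✓ 0001-✓ 001-0✓ 001-1✓ 0010-✓ 0011-✓ 01-11✓ 010-1✓ 1-001✓ 1-011✓ 1-101✓ 1-110 10-01✓ 10-10✓ 100-1✓ 1001-✓ 11-00✓ 11-01✓ 11-11✓ 110-1✓ 1100-✓ 111-0✓ 111-1✓ 1110-✓ 1111-✓
Round 2: --001✓ --011✓ -0-01 -0-10 -00-1✓ -001- -1-11 -10-1✓ 0--11 0-0-1✓ 00--0✓ 00--1✓ 00-0-✓ 00-1-✓ 000--✓ 001--✓ 1--01 1-0-1✓ 11--1 11-0- 111--
Round 3: --0-1 00---
PIs = {--0-1, -0-01, -0-10, -001-, -1-11, -1100, 0--11, 0-100, 00---, 1--01, 1-110, 11--1, 11-0-, 111--}
Coverage chart:
  m0: 00--- ←essential
  m1: --0-1,-0-01,00---
  m2: -0-10,-001-,00---
  m3: --0-1,-001-,0--11,00---
  m4: 0-100,00---
  m5: -0-01,00---
  m6: -0-10,00---
  m7: 0--11,00---
  m9: --0-1 ←essential
  m11: --0-1,-1-11,0--11
  m15: -1-11,0--11
  m17: --0-1,-0-01,1--01
  m18: -0-10,-001-
  m19: --0-1,-001-
  m21: -0-01,1--01
  m22: -0-10,1-110
  m24: 11-0- ←essential
  m25: --0-1,1--01,11--1,11-0-
  m27: --0-1,-1-11,11--1
  m28: -1100,11-0-,111--
  m29: 1--01,11--1,11-0-,111--
  m30: 1-110,111--
  m31: -1-11,11--1,111--
Essential: --0-1, 00---, 11-0-

YES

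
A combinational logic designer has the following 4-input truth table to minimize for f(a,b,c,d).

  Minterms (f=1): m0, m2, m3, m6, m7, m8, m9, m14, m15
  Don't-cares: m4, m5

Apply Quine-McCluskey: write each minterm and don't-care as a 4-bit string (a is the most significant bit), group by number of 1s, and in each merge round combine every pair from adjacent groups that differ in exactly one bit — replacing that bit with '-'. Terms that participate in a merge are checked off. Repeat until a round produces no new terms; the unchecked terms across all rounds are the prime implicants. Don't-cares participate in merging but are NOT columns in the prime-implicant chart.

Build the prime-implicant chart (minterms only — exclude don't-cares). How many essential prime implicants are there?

3

size-2^0 implicants → 0000(✓)  0010(✓)  0011(✓)  0100(✓)  0101(✓)  0110(✓)  0111(✓)  1000(✓)  1001(✓)  1110(✓)  1111(✓)
size-2^1 implicants → -000  -110(✓)  -111(✓)  0-00(✓)  0-10(✓)  0-11(✓)  00-0(✓)  001-(✓)  01-0(✓)  01-1(✓)  010-(✓)  011-(✓)  100-  111-(✓)
size-2^2 implicants → -11-  0--0  0-1-  01--
Unchecked terms (primes): -000, -11-, 0--0, 0-1-, 01--, 100-
Minterm coverage:
  m0 ⊆ -000,0--0
  m2 ⊆ 0--0,0-1-
  m3 ⊆ 0-1- [E]
  m6 ⊆ -11-,0--0,0-1-,01--
  m7 ⊆ -11-,0-1-,01--
  m8 ⊆ -000,100-
  m9 ⊆ 100- [E]
  m14 ⊆ -11- [E]
  m15 ⊆ -11- [E]
E = {-11-, 0-1-, 100-}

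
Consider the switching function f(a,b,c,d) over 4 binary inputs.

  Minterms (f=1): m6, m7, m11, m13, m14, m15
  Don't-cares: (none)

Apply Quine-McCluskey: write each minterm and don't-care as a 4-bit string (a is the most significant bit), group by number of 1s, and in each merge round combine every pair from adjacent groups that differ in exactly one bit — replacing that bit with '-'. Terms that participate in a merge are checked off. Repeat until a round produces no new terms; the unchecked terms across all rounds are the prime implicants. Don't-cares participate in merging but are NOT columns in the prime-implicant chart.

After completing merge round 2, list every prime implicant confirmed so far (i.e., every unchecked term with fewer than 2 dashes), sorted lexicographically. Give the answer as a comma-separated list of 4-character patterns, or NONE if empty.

1-11, 11-1

Round 0: 0110✓ 0111✓ 1011✓ 1101✓ 1110✓ 1111✓
Round 1: -110✓ -111✓ 011-✓ 1-11 11-1 111-✓
Round 2: -11-
PIs = {-11-, 1-11, 11-1}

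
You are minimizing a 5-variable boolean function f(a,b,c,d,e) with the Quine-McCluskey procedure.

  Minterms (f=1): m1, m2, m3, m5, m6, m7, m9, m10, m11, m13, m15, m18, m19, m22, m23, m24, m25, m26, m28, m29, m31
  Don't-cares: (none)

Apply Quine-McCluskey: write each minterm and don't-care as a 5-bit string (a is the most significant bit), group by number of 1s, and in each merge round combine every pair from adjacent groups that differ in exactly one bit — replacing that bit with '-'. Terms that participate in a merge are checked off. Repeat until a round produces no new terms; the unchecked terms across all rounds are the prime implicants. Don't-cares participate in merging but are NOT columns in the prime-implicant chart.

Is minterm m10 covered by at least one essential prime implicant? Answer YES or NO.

[col 0] 00001*, 00010*, 00011*, 00101*, 00110*, 00111*, 01001*, 01010*, 01011*, 01101*, 01111*, 10010*, 10011*, 10110*, 10111*, 11000*, 11001*, 11010*, 11100*, 11101*, 11111*
[col 1] -0010*, -0011*, -0110*, -0111*, -1001*, -1010*, -1101*, -1111*, 0-001*, 0-010*, 0-011*, 0-101*, 0-111*, 00-01*, 00-10*, 00-11*, 000-1*, 0001-*, 001-1*, 0011-*, 01-01*, 01-11*, 010-1*, 0101-*, 011-1*, 1-010*, 1-111*, 10-10*, 10-11*, 1001-*, 1011-*, 11-00*, 11-01*, 110-0, 1100-*, 111-1*, 1110-*
[col 2] --010, --111, -0-10*, -0-11*, -001-*, -011-*, -1-01, -11-1, 0--01*, 0--11*, 0-0-1*, 0-01-, 0-1-1*, 00--1*, 00-1-*, 01--1*, 10-1-*, 11-0-
[col 3] -0-1-, 0---1
Prime implicants: --010, --111, -0-1-, -1-01, -11-1, 0---1, 0-01-, 11-0-, 110-0
PI chart (minterm → PIs covering it):
  1 | 0---1  (sole → essential)
  2 | --010,-0-1-,0-01-
  3 | -0-1-,0---1,0-01-
  5 | 0---1  (sole → essential)
  6 | -0-1-  (sole → essential)
  7 | --111,-0-1-,0---1
  9 | -1-01,0---1
  10 | --010,0-01-
  11 | 0---1,0-01-
  13 | -1-01,-11-1,0---1
  15 | --111,-11-1,0---1
  18 | --010,-0-1-
  19 | -0-1-  (sole → essential)
  22 | -0-1-  (sole → essential)
  23 | --111,-0-1-
  24 | 11-0-,110-0
  25 | -1-01,11-0-
  26 | --010,110-0
  28 | 11-0-  (sole → essential)
  29 | -1-01,-11-1,11-0-
  31 | --111,-11-1
Essential prime implicants: -0-1-, 0---1, 11-0-

NO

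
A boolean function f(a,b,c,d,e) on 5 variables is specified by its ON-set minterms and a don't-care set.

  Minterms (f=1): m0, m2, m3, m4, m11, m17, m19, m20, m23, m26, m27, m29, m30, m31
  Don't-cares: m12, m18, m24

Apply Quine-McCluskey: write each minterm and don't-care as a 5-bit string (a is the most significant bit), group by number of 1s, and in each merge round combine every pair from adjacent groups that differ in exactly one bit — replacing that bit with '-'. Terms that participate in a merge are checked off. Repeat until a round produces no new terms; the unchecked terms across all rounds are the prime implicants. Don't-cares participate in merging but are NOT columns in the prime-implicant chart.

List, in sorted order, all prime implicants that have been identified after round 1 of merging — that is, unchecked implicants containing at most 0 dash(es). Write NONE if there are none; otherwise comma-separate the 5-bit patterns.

Round 0: 00000✓ 00010✓ 00011✓ 00100✓ 01011✓ 01100✓ 10001✓ 10010✓ 10011✓ 10100✓ 10111✓ 11000✓ 11010✓ 11011✓ 11101✓ 11110✓ 11111✓
Round 1: -0010✓ -0011✓ -0100 -1011✓ 0-011✓ 0-100 00-00 000-0 0001-✓ 1-010✓ 1-011✓ 1-111✓ 10-11✓ 100-1 1001-✓ 11-10✓ 11-11✓ 110-0 1101-✓ 111-1 1111-✓
Round 2: --011 -001- 1--11 1-01- 11-1-
PIs = {--011, -001-, -0100, 0-100, 00-00, 000-0, 1--11, 1-01-, 100-1, 11-1-, 110-0, 111-1}

NONE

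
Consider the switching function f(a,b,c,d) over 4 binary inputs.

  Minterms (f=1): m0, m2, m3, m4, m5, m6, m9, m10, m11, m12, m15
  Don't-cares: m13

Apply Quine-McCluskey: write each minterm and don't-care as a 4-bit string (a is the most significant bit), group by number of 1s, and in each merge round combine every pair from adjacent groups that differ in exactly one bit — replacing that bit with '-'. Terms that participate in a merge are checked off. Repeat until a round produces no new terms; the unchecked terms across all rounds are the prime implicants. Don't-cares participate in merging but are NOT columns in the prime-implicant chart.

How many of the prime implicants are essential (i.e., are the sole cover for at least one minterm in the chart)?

Round 0: 0000✓ 0010✓ 0011✓ 0100✓ 0101✓ 0110✓ 1001✓ 1010✓ 1011✓ 1100✓ 1101✓ 1111✓
Round 1: -010✓ -011✓ -100✓ -101✓ 0-00✓ 0-10✓ 00-0✓ 001-✓ 01-0✓ 010-✓ 1-01✓ 1-11✓ 10-1✓ 101-✓ 11-1✓ 110-✓
Round 2: -01- -10- 0--0 1--1
PIs = {-01-, -10-, 0--0, 1--1}
Coverage chart:
  m0: 0--0 ←essential
  m2: -01-,0--0
  m3: -01- ←essential
  m4: -10-,0--0
  m5: -10- ←essential
  m6: 0--0 ←essential
  m9: 1--1 ←essential
  m10: -01- ←essential
  m11: -01-,1--1
  m12: -10- ←essential
  m15: 1--1 ←essential
Essential: -01-, -10-, 0--0, 1--1

4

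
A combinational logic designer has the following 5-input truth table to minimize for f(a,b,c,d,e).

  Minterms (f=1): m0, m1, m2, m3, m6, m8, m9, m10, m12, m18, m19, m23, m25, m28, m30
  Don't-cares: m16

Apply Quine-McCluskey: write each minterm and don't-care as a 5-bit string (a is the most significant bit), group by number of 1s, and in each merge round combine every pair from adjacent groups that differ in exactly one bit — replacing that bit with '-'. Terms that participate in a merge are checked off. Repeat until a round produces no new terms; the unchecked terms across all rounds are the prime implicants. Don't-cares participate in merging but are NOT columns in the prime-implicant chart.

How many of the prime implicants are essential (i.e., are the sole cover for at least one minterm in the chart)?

5

[col 0] 00000*, 00001*, 00010*, 00011*, 00110*, 01000*, 01001*, 01010*, 01100*, 10000*, 10010*, 10011*, 10111*, 11001*, 11100*, 11110*
[col 1] -0000*, -0010*, -0011*, -1001, -1100, 0-000*, 0-001*, 0-010*, 00-10, 000-0*, 000-1*, 0000-*, 0001-*, 01-00, 010-0*, 0100-*, 10-11, 100-0*, 1001-*, 111-0
[col 2] -00-0, -001-, 0-0-0, 0-00-, 000--
Prime implicants: -00-0, -001-, -1001, -1100, 0-0-0, 0-00-, 00-10, 000--, 01-00, 10-11, 111-0
PI chart (minterm → PIs covering it):
  0 | -00-0,0-0-0,0-00-,000--
  1 | 0-00-,000--
  2 | -00-0,-001-,0-0-0,00-10,000--
  3 | -001-,000--
  6 | 00-10  (sole → essential)
  8 | 0-0-0,0-00-,01-00
  9 | -1001,0-00-
  10 | 0-0-0  (sole → essential)
  12 | -1100,01-00
  18 | -00-0,-001-
  19 | -001-,10-11
  23 | 10-11  (sole → essential)
  25 | -1001  (sole → essential)
  28 | -1100,111-0
  30 | 111-0  (sole → essential)
Essential prime implicants: -1001, 0-0-0, 00-10, 10-11, 111-0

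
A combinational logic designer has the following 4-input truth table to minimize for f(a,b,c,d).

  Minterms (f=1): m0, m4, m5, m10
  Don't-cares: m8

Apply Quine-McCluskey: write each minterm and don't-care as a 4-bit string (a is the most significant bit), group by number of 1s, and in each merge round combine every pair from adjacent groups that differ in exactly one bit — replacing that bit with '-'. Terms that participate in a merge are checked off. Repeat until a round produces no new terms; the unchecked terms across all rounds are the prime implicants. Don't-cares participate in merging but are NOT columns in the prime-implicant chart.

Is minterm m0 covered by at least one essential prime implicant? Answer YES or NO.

NO

[col 0] 0000*, 0100*, 0101*, 1000*, 1010*
[col 1] -000, 0-00, 010-, 10-0
Prime implicants: -000, 0-00, 010-, 10-0
PI chart (minterm → PIs covering it):
  0 | -000,0-00
  4 | 0-00,010-
  5 | 010-  (sole → essential)
  10 | 10-0  (sole → essential)
Essential prime implicants: 010-, 10-0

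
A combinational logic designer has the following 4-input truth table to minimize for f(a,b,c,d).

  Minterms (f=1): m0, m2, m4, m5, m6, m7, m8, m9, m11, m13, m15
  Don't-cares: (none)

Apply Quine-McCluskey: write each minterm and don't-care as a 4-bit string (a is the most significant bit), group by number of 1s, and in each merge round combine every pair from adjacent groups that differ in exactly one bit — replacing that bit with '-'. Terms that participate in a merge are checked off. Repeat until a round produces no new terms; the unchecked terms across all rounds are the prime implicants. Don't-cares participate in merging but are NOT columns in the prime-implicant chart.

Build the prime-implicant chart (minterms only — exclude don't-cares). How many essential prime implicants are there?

Round 0: 0000✓ 0010✓ 0100✓ 0101✓ 0110✓ 0111✓ 1000✓ 1001✓ 1011✓ 1101✓ 1111✓
Round 1: -000 -101✓ -111✓ 0-00✓ 0-10✓ 00-0✓ 01-0✓ 01-1✓ 010-✓ 011-✓ 1-01✓ 1-11✓ 10-1✓ 100- 11-1✓
Round 2: -1-1 0--0 01-- 1--1
PIs = {-000, -1-1, 0--0, 01--, 1--1, 100-}
Coverage chart:
  m0: -000,0--0
  m2: 0--0 ←essential
  m4: 0--0,01--
  m5: -1-1,01--
  m6: 0--0,01--
  m7: -1-1,01--
  m8: -000,100-
  m9: 1--1,100-
  m11: 1--1 ←essential
  m13: -1-1,1--1
  m15: -1-1,1--1
Essential: 0--0, 1--1

2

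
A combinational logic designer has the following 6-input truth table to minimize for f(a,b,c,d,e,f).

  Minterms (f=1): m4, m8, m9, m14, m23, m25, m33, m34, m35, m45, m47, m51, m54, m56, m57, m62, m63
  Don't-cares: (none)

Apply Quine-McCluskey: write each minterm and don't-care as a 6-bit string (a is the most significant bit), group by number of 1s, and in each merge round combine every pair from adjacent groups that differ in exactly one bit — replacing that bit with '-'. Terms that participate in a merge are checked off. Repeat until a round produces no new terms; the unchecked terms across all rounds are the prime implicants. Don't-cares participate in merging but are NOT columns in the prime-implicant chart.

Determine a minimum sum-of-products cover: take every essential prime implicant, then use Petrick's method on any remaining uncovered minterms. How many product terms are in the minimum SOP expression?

12

size-2^0 implicants → 000100  001000(✓)  001001(✓)  001110  010111  011001(✓)  100001(✓)  100010(✓)  100011(✓)  101101(✓)  101111(✓)  110011(✓)  110110(✓)  111000(✓)  111001(✓)  111110(✓)  111111(✓)
size-2^1 implicants → -11001  0-1001  00100-  1-0011  1-1111  1000-1  10001-  1011-1  11-110  11100-  11111-
Unchecked terms (primes): -11001, 0-1001, 000100, 00100-, 001110, 010111, 1-0011, 1-1111, 1000-1, 10001-, 1011-1, 11-110, 11100-, 11111-
Minterm coverage:
  m4 ⊆ 000100 [E]
  m8 ⊆ 00100- [E]
  m9 ⊆ 0-1001,00100-
  m14 ⊆ 001110 [E]
  m23 ⊆ 010111 [E]
  m25 ⊆ -11001,0-1001
  m33 ⊆ 1000-1 [E]
  m34 ⊆ 10001- [E]
  m35 ⊆ 1-0011,1000-1,10001-
  m45 ⊆ 1011-1 [E]
  m47 ⊆ 1-1111,1011-1
  m51 ⊆ 1-0011 [E]
  m54 ⊆ 11-110 [E]
  m56 ⊆ 11100- [E]
  m57 ⊆ -11001,11100-
  m62 ⊆ 11-110,11111-
  m63 ⊆ 1-1111,11111-
E = {000100, 00100-, 001110, 010111, 1-0011, 1000-1, 10001-, 1011-1, 11-110, 11100-}
Petrick residual → -11001, 1-1111
Cover = bcd'e'f + a'b'c'de'f' + a'b'cd'e' + a'b'cdef' + a'bc'def + ac'd'ef + acdef + ab'c'd'f + ab'c'd'e + ab'cdf + abdef' + abcd'e'  |cover|=12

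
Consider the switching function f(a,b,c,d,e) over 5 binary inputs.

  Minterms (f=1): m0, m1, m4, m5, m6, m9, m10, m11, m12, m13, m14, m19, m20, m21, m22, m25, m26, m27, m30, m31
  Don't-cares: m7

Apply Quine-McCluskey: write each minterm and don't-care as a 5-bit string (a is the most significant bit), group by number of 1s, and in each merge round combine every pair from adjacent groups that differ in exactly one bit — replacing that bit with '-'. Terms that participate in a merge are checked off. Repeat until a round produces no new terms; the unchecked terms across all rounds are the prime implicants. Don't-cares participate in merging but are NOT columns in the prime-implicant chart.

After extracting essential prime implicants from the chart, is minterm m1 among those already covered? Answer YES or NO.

YES

[col 0] 00000*, 00001*, 00100*, 00101*, 00110*, 00111*, 01001*, 01010*, 01011*, 01100*, 01101*, 01110*, 10011*, 10100*, 10101*, 10110*, 11001*, 11010*, 11011*, 11110*, 11111*
[col 1] -0100*, -0101*, -0110*, -1001*, -1010*, -1011*, -1110*, 0-001*, 0-100*, 0-101*, 0-110*, 00-00*, 00-01*, 0000-*, 001-0*, 001-1*, 0010-*, 0011-*, 01-01*, 01-10*, 010-1*, 0101-*, 011-0*, 0110-*, 1-011, 1-110*, 101-0*, 1010-*, 11-10*, 11-11*, 110-1*, 1101-*, 1111-*
[col 2] --110, -01-0, -010-, -1-10, -10-1, -101-, 0--01, 0-1-0, 0-10-, 00-0-, 001--, 11-1-
Prime implicants: --110, -01-0, -010-, -1-10, -10-1, -101-, 0--01, 0-1-0, 0-10-, 00-0-, 001--, 1-011, 11-1-
PI chart (minterm → PIs covering it):
  0 | 00-0-  (sole → essential)
  1 | 0--01,00-0-
  4 | -01-0,-010-,0-1-0,0-10-,00-0-,001--
  5 | -010-,0--01,0-10-,00-0-,001--
  6 | --110,-01-0,0-1-0,001--
  9 | -10-1,0--01
  10 | -1-10,-101-
  11 | -10-1,-101-
  12 | 0-1-0,0-10-
  13 | 0--01,0-10-
  14 | --110,-1-10,0-1-0
  19 | 1-011  (sole → essential)
  20 | -01-0,-010-
  21 | -010-  (sole → essential)
  22 | --110,-01-0
  25 | -10-1  (sole → essential)
  26 | -1-10,-101-,11-1-
  27 | -10-1,-101-,1-011,11-1-
  30 | --110,-1-10,11-1-
  31 | 11-1-  (sole → essential)
Essential prime implicants: -010-, -10-1, 00-0-, 1-011, 11-1-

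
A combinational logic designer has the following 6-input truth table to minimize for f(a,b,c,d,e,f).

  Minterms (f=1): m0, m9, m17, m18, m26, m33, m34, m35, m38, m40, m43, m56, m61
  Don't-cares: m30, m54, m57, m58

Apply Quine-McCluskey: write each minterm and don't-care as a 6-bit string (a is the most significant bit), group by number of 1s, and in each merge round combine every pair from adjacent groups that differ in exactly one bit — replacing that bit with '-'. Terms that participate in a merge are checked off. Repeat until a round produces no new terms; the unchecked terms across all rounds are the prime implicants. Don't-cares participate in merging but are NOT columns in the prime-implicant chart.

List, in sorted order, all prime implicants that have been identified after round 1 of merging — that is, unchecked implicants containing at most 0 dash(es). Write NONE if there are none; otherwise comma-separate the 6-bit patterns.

[col 0] 000000, 001001, 010001, 010010*, 011010*, 011110*, 100001*, 100010*, 100011*, 100110*, 101000*, 101011*, 110110*, 111000*, 111001*, 111010*, 111101*
[col 1] -11010, 01-010, 011-10, 1-0110, 1-1000, 10-011, 100-10, 1000-1, 10001-, 111-01, 1110-0, 11100-
Prime implicants: -11010, 000000, 001001, 01-010, 010001, 011-10, 1-0110, 1-1000, 10-011, 100-10, 1000-1, 10001-, 111-01, 1110-0, 11100-

000000, 001001, 010001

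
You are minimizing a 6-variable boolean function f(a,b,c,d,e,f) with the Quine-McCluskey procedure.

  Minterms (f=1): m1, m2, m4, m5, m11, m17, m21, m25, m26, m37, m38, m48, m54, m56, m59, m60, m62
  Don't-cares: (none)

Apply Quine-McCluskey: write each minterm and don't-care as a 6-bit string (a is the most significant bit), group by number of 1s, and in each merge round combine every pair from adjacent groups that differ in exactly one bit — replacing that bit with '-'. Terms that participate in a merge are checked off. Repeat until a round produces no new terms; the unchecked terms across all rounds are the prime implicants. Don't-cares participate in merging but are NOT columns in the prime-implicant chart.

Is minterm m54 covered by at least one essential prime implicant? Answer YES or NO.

YES

[col 0] 000001*, 000010, 000100*, 000101*, 001011, 010001*, 010101*, 011001*, 011010, 100101*, 100110*, 110000*, 110110*, 111000*, 111011, 111100*, 111110*
[col 1] -00101, 0-0001*, 0-0101*, 000-01*, 00010-, 01-001, 010-01*, 1-0110, 11-000, 11-110, 111-00, 1111-0
[col 2] 0-0-01
Prime implicants: -00101, 0-0-01, 000010, 00010-, 001011, 01-001, 011010, 1-0110, 11-000, 11-110, 111-00, 111011, 1111-0
PI chart (minterm → PIs covering it):
  1 | 0-0-01  (sole → essential)
  2 | 000010  (sole → essential)
  4 | 00010-  (sole → essential)
  5 | -00101,0-0-01,00010-
  11 | 001011  (sole → essential)
  17 | 0-0-01,01-001
  21 | 0-0-01  (sole → essential)
  25 | 01-001  (sole → essential)
  26 | 011010  (sole → essential)
  37 | -00101  (sole → essential)
  38 | 1-0110  (sole → essential)
  48 | 11-000  (sole → essential)
  54 | 1-0110,11-110
  56 | 11-000,111-00
  59 | 111011  (sole → essential)
  60 | 111-00,1111-0
  62 | 11-110,1111-0
Essential prime implicants: -00101, 0-0-01, 000010, 00010-, 001011, 01-001, 011010, 1-0110, 11-000, 111011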